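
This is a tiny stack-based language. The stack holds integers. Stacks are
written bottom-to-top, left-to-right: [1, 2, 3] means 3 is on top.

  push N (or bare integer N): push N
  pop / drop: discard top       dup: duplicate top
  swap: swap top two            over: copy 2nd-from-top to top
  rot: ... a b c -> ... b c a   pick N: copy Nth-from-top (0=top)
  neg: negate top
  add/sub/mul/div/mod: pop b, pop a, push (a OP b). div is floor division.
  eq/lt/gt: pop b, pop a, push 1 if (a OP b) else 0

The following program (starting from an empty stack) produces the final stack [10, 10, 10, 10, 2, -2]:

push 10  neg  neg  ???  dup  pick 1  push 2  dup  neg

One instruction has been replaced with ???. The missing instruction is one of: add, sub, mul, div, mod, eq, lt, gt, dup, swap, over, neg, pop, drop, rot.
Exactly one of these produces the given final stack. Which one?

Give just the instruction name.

Stack before ???: [10]
Stack after ???:  [10, 10]
The instruction that transforms [10] -> [10, 10] is: dup

Answer: dup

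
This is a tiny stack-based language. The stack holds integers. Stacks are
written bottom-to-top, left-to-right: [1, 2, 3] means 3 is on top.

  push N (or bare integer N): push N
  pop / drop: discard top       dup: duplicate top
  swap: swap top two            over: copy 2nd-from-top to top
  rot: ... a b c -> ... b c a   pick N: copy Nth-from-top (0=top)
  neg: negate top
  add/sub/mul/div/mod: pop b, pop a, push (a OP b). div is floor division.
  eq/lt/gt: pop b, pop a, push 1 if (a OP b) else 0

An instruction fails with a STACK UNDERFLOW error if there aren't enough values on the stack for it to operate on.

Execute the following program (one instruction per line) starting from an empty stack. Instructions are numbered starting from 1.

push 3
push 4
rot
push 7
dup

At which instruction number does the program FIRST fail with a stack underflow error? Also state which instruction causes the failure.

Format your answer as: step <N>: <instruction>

Step 1 ('push 3'): stack = [3], depth = 1
Step 2 ('push 4'): stack = [3, 4], depth = 2
Step 3 ('rot'): needs 3 value(s) but depth is 2 — STACK UNDERFLOW

Answer: step 3: rot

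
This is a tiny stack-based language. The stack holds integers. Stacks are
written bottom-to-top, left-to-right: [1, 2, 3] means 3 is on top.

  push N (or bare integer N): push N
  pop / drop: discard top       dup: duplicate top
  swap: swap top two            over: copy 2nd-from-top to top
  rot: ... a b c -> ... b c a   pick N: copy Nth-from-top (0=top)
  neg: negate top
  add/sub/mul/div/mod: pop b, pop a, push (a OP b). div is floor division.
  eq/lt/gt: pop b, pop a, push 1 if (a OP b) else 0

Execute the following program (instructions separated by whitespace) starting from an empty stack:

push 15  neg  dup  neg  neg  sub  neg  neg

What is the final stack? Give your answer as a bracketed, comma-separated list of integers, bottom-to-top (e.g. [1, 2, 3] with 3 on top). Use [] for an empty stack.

Answer: [0]

Derivation:
After 'push 15': [15]
After 'neg': [-15]
After 'dup': [-15, -15]
After 'neg': [-15, 15]
After 'neg': [-15, -15]
After 'sub': [0]
After 'neg': [0]
After 'neg': [0]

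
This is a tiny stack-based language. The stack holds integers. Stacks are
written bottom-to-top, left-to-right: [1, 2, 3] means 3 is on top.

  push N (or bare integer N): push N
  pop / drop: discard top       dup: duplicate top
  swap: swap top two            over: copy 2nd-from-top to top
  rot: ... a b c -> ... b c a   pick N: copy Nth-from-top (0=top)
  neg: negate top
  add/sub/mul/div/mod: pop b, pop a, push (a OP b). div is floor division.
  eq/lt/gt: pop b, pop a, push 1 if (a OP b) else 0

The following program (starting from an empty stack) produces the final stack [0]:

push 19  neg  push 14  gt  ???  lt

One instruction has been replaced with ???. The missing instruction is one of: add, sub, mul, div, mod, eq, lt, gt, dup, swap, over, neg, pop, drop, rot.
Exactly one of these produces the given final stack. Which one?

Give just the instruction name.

Stack before ???: [0]
Stack after ???:  [0, 0]
The instruction that transforms [0] -> [0, 0] is: dup

Answer: dup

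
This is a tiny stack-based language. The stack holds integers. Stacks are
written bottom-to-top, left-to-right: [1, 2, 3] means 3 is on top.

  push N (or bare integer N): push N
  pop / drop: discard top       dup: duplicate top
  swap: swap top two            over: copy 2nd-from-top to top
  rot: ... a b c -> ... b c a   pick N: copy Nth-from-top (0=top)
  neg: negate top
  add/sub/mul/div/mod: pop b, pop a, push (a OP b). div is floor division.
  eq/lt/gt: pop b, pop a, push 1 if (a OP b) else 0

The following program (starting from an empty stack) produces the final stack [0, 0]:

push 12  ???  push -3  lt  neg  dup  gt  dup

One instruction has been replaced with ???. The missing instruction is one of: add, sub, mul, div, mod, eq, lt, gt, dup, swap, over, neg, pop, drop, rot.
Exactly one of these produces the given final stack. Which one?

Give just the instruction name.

Stack before ???: [12]
Stack after ???:  [-12]
The instruction that transforms [12] -> [-12] is: neg

Answer: neg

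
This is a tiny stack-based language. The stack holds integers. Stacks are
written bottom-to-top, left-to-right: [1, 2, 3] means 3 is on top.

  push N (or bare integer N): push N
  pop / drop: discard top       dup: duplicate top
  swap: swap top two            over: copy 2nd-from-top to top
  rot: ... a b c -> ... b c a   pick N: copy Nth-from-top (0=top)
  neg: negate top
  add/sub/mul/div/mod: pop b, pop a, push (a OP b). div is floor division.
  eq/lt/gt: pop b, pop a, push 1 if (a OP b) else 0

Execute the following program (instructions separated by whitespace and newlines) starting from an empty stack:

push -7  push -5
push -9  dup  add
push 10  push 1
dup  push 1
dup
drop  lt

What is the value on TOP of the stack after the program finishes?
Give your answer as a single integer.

After 'push -7': [-7]
After 'push -5': [-7, -5]
After 'push -9': [-7, -5, -9]
After 'dup': [-7, -5, -9, -9]
After 'add': [-7, -5, -18]
After 'push 10': [-7, -5, -18, 10]
After 'push 1': [-7, -5, -18, 10, 1]
After 'dup': [-7, -5, -18, 10, 1, 1]
After 'push 1': [-7, -5, -18, 10, 1, 1, 1]
After 'dup': [-7, -5, -18, 10, 1, 1, 1, 1]
After 'drop': [-7, -5, -18, 10, 1, 1, 1]
After 'lt': [-7, -5, -18, 10, 1, 0]

Answer: 0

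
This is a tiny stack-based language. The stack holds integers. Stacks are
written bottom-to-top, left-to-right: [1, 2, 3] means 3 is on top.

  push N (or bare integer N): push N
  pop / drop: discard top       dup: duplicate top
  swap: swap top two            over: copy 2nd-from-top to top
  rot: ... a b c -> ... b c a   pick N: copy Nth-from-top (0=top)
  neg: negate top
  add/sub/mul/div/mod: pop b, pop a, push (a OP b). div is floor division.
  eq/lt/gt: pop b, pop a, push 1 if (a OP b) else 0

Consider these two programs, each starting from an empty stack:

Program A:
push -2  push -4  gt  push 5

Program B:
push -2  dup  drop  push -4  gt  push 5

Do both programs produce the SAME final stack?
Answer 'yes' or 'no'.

Answer: yes

Derivation:
Program A trace:
  After 'push -2': [-2]
  After 'push -4': [-2, -4]
  After 'gt': [1]
  After 'push 5': [1, 5]
Program A final stack: [1, 5]

Program B trace:
  After 'push -2': [-2]
  After 'dup': [-2, -2]
  After 'drop': [-2]
  After 'push -4': [-2, -4]
  After 'gt': [1]
  After 'push 5': [1, 5]
Program B final stack: [1, 5]
Same: yes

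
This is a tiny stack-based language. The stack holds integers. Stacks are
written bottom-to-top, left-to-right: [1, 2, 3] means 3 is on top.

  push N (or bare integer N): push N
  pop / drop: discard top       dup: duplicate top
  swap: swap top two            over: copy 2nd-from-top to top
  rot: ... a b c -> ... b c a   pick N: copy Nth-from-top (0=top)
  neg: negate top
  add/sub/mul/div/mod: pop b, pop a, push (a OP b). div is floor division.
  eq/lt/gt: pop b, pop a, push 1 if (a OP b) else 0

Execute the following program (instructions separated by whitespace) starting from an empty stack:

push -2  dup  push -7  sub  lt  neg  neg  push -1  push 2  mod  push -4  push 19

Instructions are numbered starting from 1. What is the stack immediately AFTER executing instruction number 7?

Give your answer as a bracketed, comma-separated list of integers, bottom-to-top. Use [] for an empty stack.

Step 1 ('push -2'): [-2]
Step 2 ('dup'): [-2, -2]
Step 3 ('push -7'): [-2, -2, -7]
Step 4 ('sub'): [-2, 5]
Step 5 ('lt'): [1]
Step 6 ('neg'): [-1]
Step 7 ('neg'): [1]

Answer: [1]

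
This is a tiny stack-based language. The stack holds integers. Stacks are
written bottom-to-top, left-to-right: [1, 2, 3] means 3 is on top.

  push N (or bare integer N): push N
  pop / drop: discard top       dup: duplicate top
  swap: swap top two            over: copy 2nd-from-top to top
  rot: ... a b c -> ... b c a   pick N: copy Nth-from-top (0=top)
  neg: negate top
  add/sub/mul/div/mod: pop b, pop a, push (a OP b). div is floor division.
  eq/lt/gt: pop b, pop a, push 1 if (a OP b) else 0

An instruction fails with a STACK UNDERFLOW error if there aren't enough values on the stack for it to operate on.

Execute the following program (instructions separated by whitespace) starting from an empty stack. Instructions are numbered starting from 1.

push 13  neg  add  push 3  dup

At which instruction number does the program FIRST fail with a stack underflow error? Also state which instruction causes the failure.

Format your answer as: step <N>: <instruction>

Answer: step 3: add

Derivation:
Step 1 ('push 13'): stack = [13], depth = 1
Step 2 ('neg'): stack = [-13], depth = 1
Step 3 ('add'): needs 2 value(s) but depth is 1 — STACK UNDERFLOW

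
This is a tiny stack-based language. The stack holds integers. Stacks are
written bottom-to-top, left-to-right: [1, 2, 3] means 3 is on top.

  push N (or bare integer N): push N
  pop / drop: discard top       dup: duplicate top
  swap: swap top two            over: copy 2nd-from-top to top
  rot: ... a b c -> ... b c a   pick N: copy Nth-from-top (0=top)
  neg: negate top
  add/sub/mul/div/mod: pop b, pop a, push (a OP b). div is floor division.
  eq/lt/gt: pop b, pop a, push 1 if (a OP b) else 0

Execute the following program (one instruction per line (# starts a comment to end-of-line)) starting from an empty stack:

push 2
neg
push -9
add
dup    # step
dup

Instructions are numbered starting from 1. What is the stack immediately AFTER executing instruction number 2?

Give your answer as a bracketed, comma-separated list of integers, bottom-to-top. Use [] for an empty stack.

Answer: [-2]

Derivation:
Step 1 ('push 2'): [2]
Step 2 ('neg'): [-2]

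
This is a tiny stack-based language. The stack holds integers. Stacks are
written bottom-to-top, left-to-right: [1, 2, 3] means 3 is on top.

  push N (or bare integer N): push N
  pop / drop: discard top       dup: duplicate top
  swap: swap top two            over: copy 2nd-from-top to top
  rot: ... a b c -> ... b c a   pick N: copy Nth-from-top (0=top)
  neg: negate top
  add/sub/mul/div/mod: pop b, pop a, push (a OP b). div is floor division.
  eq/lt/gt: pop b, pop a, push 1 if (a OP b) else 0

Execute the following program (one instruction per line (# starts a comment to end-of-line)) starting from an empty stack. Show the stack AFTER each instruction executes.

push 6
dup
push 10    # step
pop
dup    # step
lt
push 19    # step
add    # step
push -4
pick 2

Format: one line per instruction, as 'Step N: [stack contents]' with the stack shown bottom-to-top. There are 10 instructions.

Step 1: [6]
Step 2: [6, 6]
Step 3: [6, 6, 10]
Step 4: [6, 6]
Step 5: [6, 6, 6]
Step 6: [6, 0]
Step 7: [6, 0, 19]
Step 8: [6, 19]
Step 9: [6, 19, -4]
Step 10: [6, 19, -4, 6]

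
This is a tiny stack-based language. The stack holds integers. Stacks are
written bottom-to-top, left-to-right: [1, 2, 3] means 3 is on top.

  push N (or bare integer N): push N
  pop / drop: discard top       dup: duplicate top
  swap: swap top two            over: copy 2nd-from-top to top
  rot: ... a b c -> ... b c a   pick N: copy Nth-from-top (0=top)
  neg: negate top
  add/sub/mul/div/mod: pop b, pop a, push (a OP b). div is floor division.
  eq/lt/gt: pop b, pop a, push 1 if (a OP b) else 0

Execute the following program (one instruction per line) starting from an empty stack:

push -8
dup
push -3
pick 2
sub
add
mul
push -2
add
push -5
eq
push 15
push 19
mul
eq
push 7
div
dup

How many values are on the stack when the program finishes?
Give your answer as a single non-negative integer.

Answer: 2

Derivation:
After 'push -8': stack = [-8] (depth 1)
After 'dup': stack = [-8, -8] (depth 2)
After 'push -3': stack = [-8, -8, -3] (depth 3)
After 'pick 2': stack = [-8, -8, -3, -8] (depth 4)
After 'sub': stack = [-8, -8, 5] (depth 3)
After 'add': stack = [-8, -3] (depth 2)
After 'mul': stack = [24] (depth 1)
After 'push -2': stack = [24, -2] (depth 2)
After 'add': stack = [22] (depth 1)
After 'push -5': stack = [22, -5] (depth 2)
After 'eq': stack = [0] (depth 1)
After 'push 15': stack = [0, 15] (depth 2)
After 'push 19': stack = [0, 15, 19] (depth 3)
After 'mul': stack = [0, 285] (depth 2)
After 'eq': stack = [0] (depth 1)
After 'push 7': stack = [0, 7] (depth 2)
After 'div': stack = [0] (depth 1)
After 'dup': stack = [0, 0] (depth 2)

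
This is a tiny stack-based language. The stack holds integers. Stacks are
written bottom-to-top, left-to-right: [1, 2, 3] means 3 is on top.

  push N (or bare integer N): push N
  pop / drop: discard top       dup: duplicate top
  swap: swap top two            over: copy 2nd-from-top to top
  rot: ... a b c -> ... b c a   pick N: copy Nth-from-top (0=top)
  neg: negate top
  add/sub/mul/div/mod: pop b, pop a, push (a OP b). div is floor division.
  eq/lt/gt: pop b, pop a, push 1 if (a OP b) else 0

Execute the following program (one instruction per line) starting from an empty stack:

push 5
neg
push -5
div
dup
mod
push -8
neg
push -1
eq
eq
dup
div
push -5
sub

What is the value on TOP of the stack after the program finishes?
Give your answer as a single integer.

After 'push 5': [5]
After 'neg': [-5]
After 'push -5': [-5, -5]
After 'div': [1]
After 'dup': [1, 1]
After 'mod': [0]
After 'push -8': [0, -8]
After 'neg': [0, 8]
After 'push -1': [0, 8, -1]
After 'eq': [0, 0]
After 'eq': [1]
After 'dup': [1, 1]
After 'div': [1]
After 'push -5': [1, -5]
After 'sub': [6]

Answer: 6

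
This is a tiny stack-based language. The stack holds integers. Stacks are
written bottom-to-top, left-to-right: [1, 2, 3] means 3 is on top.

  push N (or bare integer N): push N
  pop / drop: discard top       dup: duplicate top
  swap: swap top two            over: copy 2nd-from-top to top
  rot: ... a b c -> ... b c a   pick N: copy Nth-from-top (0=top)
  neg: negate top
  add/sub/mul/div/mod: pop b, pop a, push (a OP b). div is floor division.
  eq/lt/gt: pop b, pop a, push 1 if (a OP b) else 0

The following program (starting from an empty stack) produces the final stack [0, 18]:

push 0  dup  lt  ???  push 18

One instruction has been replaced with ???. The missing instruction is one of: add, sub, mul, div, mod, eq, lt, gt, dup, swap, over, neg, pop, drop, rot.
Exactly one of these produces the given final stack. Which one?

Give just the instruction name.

Answer: neg

Derivation:
Stack before ???: [0]
Stack after ???:  [0]
The instruction that transforms [0] -> [0] is: neg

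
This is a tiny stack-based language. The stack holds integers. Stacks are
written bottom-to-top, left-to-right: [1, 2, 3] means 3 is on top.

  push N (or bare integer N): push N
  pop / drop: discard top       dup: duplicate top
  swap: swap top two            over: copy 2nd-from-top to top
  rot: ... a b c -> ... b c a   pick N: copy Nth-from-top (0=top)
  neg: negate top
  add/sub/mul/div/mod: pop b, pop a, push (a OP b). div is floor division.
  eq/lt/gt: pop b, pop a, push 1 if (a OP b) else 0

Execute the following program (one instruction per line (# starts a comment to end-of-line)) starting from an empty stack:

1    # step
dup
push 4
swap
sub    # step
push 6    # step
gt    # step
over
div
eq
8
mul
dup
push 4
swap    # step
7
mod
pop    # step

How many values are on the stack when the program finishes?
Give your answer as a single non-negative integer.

After 'push 1': stack = [1] (depth 1)
After 'dup': stack = [1, 1] (depth 2)
After 'push 4': stack = [1, 1, 4] (depth 3)
After 'swap': stack = [1, 4, 1] (depth 3)
After 'sub': stack = [1, 3] (depth 2)
After 'push 6': stack = [1, 3, 6] (depth 3)
After 'gt': stack = [1, 0] (depth 2)
After 'over': stack = [1, 0, 1] (depth 3)
After 'div': stack = [1, 0] (depth 2)
After 'eq': stack = [0] (depth 1)
After 'push 8': stack = [0, 8] (depth 2)
After 'mul': stack = [0] (depth 1)
After 'dup': stack = [0, 0] (depth 2)
After 'push 4': stack = [0, 0, 4] (depth 3)
After 'swap': stack = [0, 4, 0] (depth 3)
After 'push 7': stack = [0, 4, 0, 7] (depth 4)
After 'mod': stack = [0, 4, 0] (depth 3)
After 'pop': stack = [0, 4] (depth 2)

Answer: 2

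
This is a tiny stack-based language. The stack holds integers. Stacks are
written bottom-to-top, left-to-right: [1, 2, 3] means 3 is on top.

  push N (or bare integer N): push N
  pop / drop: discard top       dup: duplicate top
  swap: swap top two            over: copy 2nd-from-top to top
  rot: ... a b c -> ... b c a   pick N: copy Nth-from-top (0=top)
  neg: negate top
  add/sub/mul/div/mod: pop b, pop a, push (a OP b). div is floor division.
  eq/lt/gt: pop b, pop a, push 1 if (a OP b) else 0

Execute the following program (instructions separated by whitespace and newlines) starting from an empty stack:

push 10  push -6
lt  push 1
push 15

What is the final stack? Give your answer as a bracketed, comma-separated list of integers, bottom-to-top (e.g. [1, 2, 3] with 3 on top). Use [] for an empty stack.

Answer: [0, 1, 15]

Derivation:
After 'push 10': [10]
After 'push -6': [10, -6]
After 'lt': [0]
After 'push 1': [0, 1]
After 'push 15': [0, 1, 15]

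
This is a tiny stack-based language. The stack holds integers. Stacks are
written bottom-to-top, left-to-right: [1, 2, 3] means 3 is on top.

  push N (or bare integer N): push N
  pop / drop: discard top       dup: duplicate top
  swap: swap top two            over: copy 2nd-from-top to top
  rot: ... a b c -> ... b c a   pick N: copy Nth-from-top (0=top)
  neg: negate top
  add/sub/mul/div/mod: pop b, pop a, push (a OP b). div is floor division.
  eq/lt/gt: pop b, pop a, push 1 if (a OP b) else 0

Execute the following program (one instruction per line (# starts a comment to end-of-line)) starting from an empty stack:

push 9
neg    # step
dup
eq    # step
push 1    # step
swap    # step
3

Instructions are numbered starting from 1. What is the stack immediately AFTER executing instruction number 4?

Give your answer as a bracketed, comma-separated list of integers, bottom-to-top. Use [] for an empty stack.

Answer: [1]

Derivation:
Step 1 ('push 9'): [9]
Step 2 ('neg'): [-9]
Step 3 ('dup'): [-9, -9]
Step 4 ('eq'): [1]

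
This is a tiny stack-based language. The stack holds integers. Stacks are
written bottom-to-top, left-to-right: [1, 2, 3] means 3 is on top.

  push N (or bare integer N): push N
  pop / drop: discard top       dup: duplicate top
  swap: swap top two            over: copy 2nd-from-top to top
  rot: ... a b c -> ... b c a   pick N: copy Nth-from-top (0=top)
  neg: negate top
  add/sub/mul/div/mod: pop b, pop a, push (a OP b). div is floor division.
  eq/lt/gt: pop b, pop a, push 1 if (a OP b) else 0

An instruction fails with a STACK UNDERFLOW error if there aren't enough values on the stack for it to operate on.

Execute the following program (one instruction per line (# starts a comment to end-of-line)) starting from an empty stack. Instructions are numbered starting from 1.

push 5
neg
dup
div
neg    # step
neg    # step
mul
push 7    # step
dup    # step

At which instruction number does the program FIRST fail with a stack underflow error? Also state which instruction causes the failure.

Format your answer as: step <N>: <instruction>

Step 1 ('push 5'): stack = [5], depth = 1
Step 2 ('neg'): stack = [-5], depth = 1
Step 3 ('dup'): stack = [-5, -5], depth = 2
Step 4 ('div'): stack = [1], depth = 1
Step 5 ('neg'): stack = [-1], depth = 1
Step 6 ('neg'): stack = [1], depth = 1
Step 7 ('mul'): needs 2 value(s) but depth is 1 — STACK UNDERFLOW

Answer: step 7: mul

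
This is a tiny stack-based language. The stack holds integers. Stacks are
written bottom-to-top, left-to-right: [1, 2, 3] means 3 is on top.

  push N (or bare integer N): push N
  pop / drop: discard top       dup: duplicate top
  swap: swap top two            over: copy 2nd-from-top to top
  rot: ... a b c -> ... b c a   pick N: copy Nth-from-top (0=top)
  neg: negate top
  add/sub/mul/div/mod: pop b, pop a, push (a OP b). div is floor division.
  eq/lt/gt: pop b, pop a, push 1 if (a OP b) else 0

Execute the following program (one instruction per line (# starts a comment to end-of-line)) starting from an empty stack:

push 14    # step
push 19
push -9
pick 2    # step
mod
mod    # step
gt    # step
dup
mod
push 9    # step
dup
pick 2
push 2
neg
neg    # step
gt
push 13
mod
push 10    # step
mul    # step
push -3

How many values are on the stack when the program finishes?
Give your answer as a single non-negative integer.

After 'push 14': stack = [14] (depth 1)
After 'push 19': stack = [14, 19] (depth 2)
After 'push -9': stack = [14, 19, -9] (depth 3)
After 'pick 2': stack = [14, 19, -9, 14] (depth 4)
After 'mod': stack = [14, 19, 5] (depth 3)
After 'mod': stack = [14, 4] (depth 2)
After 'gt': stack = [1] (depth 1)
After 'dup': stack = [1, 1] (depth 2)
After 'mod': stack = [0] (depth 1)
After 'push 9': stack = [0, 9] (depth 2)
  ...
After 'pick 2': stack = [0, 9, 9, 0] (depth 4)
After 'push 2': stack = [0, 9, 9, 0, 2] (depth 5)
After 'neg': stack = [0, 9, 9, 0, -2] (depth 5)
After 'neg': stack = [0, 9, 9, 0, 2] (depth 5)
After 'gt': stack = [0, 9, 9, 0] (depth 4)
After 'push 13': stack = [0, 9, 9, 0, 13] (depth 5)
After 'mod': stack = [0, 9, 9, 0] (depth 4)
After 'push 10': stack = [0, 9, 9, 0, 10] (depth 5)
After 'mul': stack = [0, 9, 9, 0] (depth 4)
After 'push -3': stack = [0, 9, 9, 0, -3] (depth 5)

Answer: 5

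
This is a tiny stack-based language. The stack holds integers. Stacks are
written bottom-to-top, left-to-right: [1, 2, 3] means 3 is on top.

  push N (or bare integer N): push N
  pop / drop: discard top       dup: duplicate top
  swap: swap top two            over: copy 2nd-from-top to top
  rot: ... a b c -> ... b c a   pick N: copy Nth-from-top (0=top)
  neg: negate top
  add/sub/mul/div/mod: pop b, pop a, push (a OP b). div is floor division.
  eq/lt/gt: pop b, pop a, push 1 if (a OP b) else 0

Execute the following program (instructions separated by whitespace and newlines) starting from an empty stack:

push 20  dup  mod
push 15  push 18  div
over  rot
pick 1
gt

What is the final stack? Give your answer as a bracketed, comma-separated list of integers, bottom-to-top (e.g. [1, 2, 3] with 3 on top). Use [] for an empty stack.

Answer: [0, 0, 0]

Derivation:
After 'push 20': [20]
After 'dup': [20, 20]
After 'mod': [0]
After 'push 15': [0, 15]
After 'push 18': [0, 15, 18]
After 'div': [0, 0]
After 'over': [0, 0, 0]
After 'rot': [0, 0, 0]
After 'pick 1': [0, 0, 0, 0]
After 'gt': [0, 0, 0]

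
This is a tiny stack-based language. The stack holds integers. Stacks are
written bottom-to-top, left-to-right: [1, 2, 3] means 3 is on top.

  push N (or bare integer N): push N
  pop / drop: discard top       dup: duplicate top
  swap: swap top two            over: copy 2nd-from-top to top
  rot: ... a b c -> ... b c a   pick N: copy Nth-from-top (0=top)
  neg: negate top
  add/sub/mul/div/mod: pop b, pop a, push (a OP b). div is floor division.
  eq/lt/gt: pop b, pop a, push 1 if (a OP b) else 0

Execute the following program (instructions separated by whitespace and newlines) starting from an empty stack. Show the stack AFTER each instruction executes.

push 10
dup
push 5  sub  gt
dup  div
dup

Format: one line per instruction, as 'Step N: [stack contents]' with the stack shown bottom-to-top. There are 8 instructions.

Step 1: [10]
Step 2: [10, 10]
Step 3: [10, 10, 5]
Step 4: [10, 5]
Step 5: [1]
Step 6: [1, 1]
Step 7: [1]
Step 8: [1, 1]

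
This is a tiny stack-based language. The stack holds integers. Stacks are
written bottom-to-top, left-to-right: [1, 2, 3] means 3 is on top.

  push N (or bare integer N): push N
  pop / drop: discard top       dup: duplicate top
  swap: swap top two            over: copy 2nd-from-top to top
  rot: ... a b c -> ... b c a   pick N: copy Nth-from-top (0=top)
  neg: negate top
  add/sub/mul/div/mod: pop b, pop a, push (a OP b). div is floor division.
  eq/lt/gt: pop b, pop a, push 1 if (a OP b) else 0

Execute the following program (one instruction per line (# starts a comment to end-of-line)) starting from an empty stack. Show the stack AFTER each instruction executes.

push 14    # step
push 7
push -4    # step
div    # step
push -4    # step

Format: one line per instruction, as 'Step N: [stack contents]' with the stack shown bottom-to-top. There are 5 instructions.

Step 1: [14]
Step 2: [14, 7]
Step 3: [14, 7, -4]
Step 4: [14, -2]
Step 5: [14, -2, -4]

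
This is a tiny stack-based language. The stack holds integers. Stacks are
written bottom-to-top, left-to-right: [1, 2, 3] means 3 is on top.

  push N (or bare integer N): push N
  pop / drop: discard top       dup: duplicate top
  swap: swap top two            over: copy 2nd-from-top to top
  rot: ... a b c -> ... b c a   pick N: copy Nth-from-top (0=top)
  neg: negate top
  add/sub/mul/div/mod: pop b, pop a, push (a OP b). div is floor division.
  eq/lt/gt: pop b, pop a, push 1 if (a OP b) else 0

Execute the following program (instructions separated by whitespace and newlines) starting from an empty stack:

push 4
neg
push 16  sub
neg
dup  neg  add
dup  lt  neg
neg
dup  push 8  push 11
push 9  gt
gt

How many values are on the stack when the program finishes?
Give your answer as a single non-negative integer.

Answer: 3

Derivation:
After 'push 4': stack = [4] (depth 1)
After 'neg': stack = [-4] (depth 1)
After 'push 16': stack = [-4, 16] (depth 2)
After 'sub': stack = [-20] (depth 1)
After 'neg': stack = [20] (depth 1)
After 'dup': stack = [20, 20] (depth 2)
After 'neg': stack = [20, -20] (depth 2)
After 'add': stack = [0] (depth 1)
After 'dup': stack = [0, 0] (depth 2)
After 'lt': stack = [0] (depth 1)
After 'neg': stack = [0] (depth 1)
After 'neg': stack = [0] (depth 1)
After 'dup': stack = [0, 0] (depth 2)
After 'push 8': stack = [0, 0, 8] (depth 3)
After 'push 11': stack = [0, 0, 8, 11] (depth 4)
After 'push 9': stack = [0, 0, 8, 11, 9] (depth 5)
After 'gt': stack = [0, 0, 8, 1] (depth 4)
After 'gt': stack = [0, 0, 1] (depth 3)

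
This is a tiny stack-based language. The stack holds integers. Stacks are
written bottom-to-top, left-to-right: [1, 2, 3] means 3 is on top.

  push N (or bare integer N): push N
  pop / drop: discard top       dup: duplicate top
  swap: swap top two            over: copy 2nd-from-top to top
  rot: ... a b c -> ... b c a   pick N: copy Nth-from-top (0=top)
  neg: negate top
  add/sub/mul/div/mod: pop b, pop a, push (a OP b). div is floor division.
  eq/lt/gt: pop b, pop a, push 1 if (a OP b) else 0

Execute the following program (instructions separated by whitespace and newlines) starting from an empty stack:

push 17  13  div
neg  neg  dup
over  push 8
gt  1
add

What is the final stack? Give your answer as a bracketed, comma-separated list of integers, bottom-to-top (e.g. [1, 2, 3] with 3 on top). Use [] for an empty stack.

Answer: [1, 1, 1]

Derivation:
After 'push 17': [17]
After 'push 13': [17, 13]
After 'div': [1]
After 'neg': [-1]
After 'neg': [1]
After 'dup': [1, 1]
After 'over': [1, 1, 1]
After 'push 8': [1, 1, 1, 8]
After 'gt': [1, 1, 0]
After 'push 1': [1, 1, 0, 1]
After 'add': [1, 1, 1]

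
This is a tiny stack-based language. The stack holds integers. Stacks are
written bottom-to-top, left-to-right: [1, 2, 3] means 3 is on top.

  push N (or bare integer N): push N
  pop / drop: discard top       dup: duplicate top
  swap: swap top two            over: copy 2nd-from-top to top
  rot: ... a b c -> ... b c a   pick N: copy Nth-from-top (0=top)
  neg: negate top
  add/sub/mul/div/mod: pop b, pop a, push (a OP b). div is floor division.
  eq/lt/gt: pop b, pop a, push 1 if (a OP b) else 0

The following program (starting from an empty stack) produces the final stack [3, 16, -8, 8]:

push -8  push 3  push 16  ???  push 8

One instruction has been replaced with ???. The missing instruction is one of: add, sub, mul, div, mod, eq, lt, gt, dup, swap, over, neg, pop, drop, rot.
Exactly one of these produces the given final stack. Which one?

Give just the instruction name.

Stack before ???: [-8, 3, 16]
Stack after ???:  [3, 16, -8]
The instruction that transforms [-8, 3, 16] -> [3, 16, -8] is: rot

Answer: rot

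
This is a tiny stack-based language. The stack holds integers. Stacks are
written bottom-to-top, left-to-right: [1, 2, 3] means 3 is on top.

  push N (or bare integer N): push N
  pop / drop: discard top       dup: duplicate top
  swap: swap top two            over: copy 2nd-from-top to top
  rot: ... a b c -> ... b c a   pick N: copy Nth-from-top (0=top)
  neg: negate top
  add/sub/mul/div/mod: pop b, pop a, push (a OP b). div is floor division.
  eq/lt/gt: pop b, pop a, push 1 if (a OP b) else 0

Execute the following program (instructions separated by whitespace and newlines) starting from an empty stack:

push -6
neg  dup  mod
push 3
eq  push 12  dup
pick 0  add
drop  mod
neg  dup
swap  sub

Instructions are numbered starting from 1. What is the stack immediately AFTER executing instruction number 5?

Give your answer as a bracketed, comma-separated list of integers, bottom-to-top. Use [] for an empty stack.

Step 1 ('push -6'): [-6]
Step 2 ('neg'): [6]
Step 3 ('dup'): [6, 6]
Step 4 ('mod'): [0]
Step 5 ('push 3'): [0, 3]

Answer: [0, 3]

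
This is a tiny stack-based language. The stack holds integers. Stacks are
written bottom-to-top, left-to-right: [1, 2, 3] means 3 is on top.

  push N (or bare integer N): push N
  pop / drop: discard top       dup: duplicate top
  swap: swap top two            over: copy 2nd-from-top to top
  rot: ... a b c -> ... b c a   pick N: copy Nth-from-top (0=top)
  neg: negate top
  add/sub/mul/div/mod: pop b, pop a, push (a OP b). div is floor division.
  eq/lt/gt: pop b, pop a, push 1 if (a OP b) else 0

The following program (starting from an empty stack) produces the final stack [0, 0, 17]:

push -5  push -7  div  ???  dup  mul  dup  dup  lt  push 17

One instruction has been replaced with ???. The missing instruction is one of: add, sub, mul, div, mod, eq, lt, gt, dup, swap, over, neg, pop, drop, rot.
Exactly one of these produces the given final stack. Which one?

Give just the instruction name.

Answer: neg

Derivation:
Stack before ???: [0]
Stack after ???:  [0]
The instruction that transforms [0] -> [0] is: neg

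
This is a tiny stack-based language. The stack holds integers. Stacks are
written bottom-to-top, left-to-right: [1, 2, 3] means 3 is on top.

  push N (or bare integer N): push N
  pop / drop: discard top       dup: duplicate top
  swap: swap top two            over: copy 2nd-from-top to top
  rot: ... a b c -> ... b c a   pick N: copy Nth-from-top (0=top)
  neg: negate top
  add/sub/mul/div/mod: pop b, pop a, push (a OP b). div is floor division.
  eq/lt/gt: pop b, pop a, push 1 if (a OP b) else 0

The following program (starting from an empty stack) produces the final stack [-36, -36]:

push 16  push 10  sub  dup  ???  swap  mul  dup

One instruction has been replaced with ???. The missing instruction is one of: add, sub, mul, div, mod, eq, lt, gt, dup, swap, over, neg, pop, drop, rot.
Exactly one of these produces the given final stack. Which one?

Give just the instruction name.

Stack before ???: [6, 6]
Stack after ???:  [6, -6]
The instruction that transforms [6, 6] -> [6, -6] is: neg

Answer: neg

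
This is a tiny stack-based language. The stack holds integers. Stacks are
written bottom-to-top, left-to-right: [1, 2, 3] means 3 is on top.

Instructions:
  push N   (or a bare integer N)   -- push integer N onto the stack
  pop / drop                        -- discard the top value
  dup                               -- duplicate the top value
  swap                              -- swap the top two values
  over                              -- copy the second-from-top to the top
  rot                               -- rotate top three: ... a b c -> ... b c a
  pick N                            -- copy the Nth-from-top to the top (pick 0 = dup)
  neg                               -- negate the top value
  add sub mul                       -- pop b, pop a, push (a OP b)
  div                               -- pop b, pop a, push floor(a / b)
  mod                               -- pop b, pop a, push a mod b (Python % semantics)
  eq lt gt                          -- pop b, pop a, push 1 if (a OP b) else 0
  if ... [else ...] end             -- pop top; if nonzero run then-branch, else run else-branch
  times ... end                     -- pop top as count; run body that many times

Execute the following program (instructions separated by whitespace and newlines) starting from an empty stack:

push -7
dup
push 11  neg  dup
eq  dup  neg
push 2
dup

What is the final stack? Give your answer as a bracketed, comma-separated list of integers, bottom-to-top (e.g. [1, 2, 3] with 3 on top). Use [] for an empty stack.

After 'push -7': [-7]
After 'dup': [-7, -7]
After 'push 11': [-7, -7, 11]
After 'neg': [-7, -7, -11]
After 'dup': [-7, -7, -11, -11]
After 'eq': [-7, -7, 1]
After 'dup': [-7, -7, 1, 1]
After 'neg': [-7, -7, 1, -1]
After 'push 2': [-7, -7, 1, -1, 2]
After 'dup': [-7, -7, 1, -1, 2, 2]

Answer: [-7, -7, 1, -1, 2, 2]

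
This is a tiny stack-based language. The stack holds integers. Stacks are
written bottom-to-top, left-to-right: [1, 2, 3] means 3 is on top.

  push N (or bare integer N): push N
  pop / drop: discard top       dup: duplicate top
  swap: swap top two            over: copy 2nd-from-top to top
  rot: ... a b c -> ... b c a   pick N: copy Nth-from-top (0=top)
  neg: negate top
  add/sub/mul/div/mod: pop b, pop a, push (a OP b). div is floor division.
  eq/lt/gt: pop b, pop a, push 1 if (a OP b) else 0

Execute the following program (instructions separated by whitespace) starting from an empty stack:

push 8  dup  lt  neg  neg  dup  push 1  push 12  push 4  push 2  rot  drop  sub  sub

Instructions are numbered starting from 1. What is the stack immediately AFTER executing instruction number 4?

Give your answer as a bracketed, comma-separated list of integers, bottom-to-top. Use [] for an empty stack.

Answer: [0]

Derivation:
Step 1 ('push 8'): [8]
Step 2 ('dup'): [8, 8]
Step 3 ('lt'): [0]
Step 4 ('neg'): [0]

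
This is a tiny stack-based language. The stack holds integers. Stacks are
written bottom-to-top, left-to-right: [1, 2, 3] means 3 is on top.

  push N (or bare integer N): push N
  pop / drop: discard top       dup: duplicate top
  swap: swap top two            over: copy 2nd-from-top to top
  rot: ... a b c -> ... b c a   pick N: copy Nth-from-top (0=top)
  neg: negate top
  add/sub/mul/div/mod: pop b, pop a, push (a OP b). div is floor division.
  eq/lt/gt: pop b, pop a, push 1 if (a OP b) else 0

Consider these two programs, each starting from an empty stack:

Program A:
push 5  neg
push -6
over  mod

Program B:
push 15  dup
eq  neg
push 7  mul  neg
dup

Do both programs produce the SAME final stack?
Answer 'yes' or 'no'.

Program A trace:
  After 'push 5': [5]
  After 'neg': [-5]
  After 'push -6': [-5, -6]
  After 'over': [-5, -6, -5]
  After 'mod': [-5, -1]
Program A final stack: [-5, -1]

Program B trace:
  After 'push 15': [15]
  After 'dup': [15, 15]
  After 'eq': [1]
  After 'neg': [-1]
  After 'push 7': [-1, 7]
  After 'mul': [-7]
  After 'neg': [7]
  After 'dup': [7, 7]
Program B final stack: [7, 7]
Same: no

Answer: no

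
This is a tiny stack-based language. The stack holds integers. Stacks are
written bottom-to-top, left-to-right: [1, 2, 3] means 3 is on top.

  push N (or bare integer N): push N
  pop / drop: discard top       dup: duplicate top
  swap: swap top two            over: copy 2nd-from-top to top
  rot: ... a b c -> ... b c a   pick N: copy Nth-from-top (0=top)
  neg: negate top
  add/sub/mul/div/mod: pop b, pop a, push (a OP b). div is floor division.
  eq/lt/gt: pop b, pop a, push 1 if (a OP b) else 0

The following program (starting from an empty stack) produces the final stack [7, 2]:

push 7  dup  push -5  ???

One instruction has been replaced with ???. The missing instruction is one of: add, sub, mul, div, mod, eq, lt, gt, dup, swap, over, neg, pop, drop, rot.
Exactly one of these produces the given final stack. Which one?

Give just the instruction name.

Stack before ???: [7, 7, -5]
Stack after ???:  [7, 2]
The instruction that transforms [7, 7, -5] -> [7, 2] is: add

Answer: add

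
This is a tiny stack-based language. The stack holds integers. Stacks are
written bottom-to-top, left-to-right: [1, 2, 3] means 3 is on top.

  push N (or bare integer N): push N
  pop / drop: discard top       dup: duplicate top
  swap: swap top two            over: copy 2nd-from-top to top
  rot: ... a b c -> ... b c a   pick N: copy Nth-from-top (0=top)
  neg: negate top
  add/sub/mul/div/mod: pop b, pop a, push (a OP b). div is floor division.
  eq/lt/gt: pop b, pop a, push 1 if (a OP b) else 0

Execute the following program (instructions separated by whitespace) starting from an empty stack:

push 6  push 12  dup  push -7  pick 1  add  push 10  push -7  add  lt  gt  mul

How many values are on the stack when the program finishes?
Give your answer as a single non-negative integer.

Answer: 2

Derivation:
After 'push 6': stack = [6] (depth 1)
After 'push 12': stack = [6, 12] (depth 2)
After 'dup': stack = [6, 12, 12] (depth 3)
After 'push -7': stack = [6, 12, 12, -7] (depth 4)
After 'pick 1': stack = [6, 12, 12, -7, 12] (depth 5)
After 'add': stack = [6, 12, 12, 5] (depth 4)
After 'push 10': stack = [6, 12, 12, 5, 10] (depth 5)
After 'push -7': stack = [6, 12, 12, 5, 10, -7] (depth 6)
After 'add': stack = [6, 12, 12, 5, 3] (depth 5)
After 'lt': stack = [6, 12, 12, 0] (depth 4)
After 'gt': stack = [6, 12, 1] (depth 3)
After 'mul': stack = [6, 12] (depth 2)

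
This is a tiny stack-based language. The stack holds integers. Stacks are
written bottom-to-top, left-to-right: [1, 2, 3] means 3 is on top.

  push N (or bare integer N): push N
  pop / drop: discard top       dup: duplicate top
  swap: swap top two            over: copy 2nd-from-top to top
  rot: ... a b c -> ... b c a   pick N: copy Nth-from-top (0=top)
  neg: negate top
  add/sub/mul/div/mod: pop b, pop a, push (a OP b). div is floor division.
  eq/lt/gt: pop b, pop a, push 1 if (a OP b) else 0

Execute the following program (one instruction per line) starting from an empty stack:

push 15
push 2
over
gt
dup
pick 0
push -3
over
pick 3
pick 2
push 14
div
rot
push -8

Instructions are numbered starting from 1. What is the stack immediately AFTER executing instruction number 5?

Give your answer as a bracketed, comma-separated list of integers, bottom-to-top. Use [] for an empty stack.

Answer: [15, 0, 0]

Derivation:
Step 1 ('push 15'): [15]
Step 2 ('push 2'): [15, 2]
Step 3 ('over'): [15, 2, 15]
Step 4 ('gt'): [15, 0]
Step 5 ('dup'): [15, 0, 0]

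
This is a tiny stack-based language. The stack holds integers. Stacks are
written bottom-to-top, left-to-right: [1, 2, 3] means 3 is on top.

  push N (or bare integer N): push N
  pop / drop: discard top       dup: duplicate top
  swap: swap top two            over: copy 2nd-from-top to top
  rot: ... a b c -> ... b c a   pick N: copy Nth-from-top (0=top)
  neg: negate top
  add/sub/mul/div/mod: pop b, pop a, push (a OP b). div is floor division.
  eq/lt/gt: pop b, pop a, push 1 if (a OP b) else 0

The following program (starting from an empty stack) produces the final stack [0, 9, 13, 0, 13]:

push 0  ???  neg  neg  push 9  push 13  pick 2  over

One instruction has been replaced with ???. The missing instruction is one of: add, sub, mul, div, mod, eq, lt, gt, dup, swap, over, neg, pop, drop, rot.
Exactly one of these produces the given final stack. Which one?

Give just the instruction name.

Answer: neg

Derivation:
Stack before ???: [0]
Stack after ???:  [0]
The instruction that transforms [0] -> [0] is: neg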